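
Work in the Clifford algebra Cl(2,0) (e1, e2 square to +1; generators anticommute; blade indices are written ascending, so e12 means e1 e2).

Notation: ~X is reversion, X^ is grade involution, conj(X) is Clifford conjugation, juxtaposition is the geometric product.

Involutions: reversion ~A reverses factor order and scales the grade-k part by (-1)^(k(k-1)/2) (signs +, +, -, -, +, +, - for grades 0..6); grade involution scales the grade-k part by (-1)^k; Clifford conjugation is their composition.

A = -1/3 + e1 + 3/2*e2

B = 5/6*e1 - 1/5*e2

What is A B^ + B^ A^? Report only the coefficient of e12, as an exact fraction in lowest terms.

first term: -8/15 + 5/18*e1 - 1/15*e2 + 29/20*e12
second term: 8/15 + 5/18*e1 - 1/15*e2 + 29/20*e12
Answer: 29/10


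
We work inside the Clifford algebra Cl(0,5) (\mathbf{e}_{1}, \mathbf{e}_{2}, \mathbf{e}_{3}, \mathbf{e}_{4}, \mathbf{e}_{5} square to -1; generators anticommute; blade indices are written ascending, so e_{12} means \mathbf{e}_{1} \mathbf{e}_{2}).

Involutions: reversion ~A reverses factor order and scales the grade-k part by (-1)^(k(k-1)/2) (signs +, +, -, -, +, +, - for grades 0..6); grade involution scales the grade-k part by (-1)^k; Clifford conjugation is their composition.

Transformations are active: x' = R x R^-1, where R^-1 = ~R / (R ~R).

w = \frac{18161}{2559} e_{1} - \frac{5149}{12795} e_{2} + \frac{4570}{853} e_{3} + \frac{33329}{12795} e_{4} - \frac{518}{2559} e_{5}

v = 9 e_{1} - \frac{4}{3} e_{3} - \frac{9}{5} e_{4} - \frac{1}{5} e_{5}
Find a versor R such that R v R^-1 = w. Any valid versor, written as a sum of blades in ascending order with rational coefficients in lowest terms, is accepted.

Equal squares first: v^2 = w^2 = -\frac{19363}{225}. Then v + w = \frac{41192}{2559} e_{1} - \frac{5149}{12795} e_{2} + \frac{10298}{2559} e_{3} + \frac{10298}{12795} e_{4} - \frac{5149}{12795} e_{5} is a versor taking v to w, provided it is invertible.
Answer: \frac{41192}{2559} e_{1} - \frac{5149}{12795} e_{2} + \frac{10298}{2559} e_{3} + \frac{10298}{12795} e_{4} - \frac{5149}{12795} e_{5}


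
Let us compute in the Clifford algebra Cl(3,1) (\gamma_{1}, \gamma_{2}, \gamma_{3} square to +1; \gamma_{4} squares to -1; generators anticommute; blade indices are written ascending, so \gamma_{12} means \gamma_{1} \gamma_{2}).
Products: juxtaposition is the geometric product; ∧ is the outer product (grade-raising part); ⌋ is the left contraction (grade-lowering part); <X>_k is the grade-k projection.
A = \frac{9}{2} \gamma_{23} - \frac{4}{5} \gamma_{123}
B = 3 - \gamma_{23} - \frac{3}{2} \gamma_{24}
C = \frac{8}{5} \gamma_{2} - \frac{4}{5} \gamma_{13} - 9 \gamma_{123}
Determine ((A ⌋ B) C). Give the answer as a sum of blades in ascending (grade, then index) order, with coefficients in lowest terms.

step 1: \frac{9}{2}
step 2: \frac{36}{5} \gamma_{2} - \frac{18}{5} \gamma_{13} - \frac{81}{2} \gamma_{123}
Answer: \frac{36}{5} \gamma_{2} - \frac{18}{5} \gamma_{13} - \frac{81}{2} \gamma_{123}


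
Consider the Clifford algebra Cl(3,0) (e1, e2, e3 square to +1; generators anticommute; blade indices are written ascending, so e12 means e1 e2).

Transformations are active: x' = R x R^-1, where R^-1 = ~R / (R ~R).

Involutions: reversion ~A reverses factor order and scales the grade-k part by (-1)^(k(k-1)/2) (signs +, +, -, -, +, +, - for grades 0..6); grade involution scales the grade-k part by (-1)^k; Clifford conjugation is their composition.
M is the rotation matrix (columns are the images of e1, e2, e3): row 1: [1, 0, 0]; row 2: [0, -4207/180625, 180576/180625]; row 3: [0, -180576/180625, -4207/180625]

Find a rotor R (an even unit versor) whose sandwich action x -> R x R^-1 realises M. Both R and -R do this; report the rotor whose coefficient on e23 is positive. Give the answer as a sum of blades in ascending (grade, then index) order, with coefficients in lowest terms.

Method: write R = a + b12*e12 + b13*e13 + b23*e23 with a^2 + b12^2 + b13^2 + b23^2 = 1 (so R^-1 = ~R). Expanding the columns R e_j ~R gives tr M = 4a^2 - 1 and, from the antisymmetric part, M21 - M12 = -4a*b12, M13 - M31 = 4a*b13, M32 - M23 = -4a*b23.
Here tr M = 172211/180625, so a^2 = (1 + tr M)/4 = 88209/180625 and a = ±297/425. Taking a = 297/425: M21 - M12 = 0, M13 - M31 = 0, M32 - M23 = -361152/180625, giving b12 = 0, b13 = 0, b23 = 304/425, i.e. R = 297/425 + 304/425*e23.
Its e23 coefficient is already positive.
Answer: 297/425 + 304/425*e23. Sheet selection: the two-to-one cover makes ±R indistinguishable at the matrix level (trace 172211/180625), so uniqueness comes from the required sign on e23.


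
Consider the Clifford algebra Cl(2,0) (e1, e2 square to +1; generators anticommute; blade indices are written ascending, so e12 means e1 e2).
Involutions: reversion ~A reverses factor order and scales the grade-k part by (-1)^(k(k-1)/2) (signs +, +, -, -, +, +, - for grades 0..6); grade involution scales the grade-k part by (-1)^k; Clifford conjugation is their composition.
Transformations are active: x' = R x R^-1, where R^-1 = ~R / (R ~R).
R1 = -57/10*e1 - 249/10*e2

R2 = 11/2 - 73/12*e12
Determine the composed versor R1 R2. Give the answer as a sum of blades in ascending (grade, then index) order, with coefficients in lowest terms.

Distribute over the terms of R1 (each basis-blade product reordered to ascending indices, repeated generators contracted through their squares):
(-57/10*e1) R2 = -627/20*e1 + 1387/40*e2
(-249/10*e2) R2 = -6059/40*e1 - 2739/20*e2
Summing the partial products and collecting blades:
Answer: -7313/40*e1 - 4091/40*e2


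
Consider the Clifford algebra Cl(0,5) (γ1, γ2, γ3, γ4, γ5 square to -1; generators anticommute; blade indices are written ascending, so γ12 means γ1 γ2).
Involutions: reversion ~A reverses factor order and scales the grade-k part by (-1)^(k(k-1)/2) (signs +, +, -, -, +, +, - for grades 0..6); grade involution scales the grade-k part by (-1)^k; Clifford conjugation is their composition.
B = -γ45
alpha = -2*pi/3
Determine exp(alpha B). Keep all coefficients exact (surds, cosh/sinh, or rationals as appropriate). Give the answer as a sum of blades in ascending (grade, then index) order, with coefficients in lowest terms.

B^2 = (-1)^2*(γ45)^2 = 1*(-1) = -1 (a basis 2-blade squares to minus the product of its generators' squares).
B^2 = -1 — circular case — the even/odd split gives cos and sin: l = 1, alpha*l = -2*pi/3, so exp(alpha B) = cos(-2*pi/3) + (sin(-2*pi/3)/1)*B = -1/2 + (-sqrt(3)/2)*B.
Answer: -1/2 + sqrt(3)/2*γ45


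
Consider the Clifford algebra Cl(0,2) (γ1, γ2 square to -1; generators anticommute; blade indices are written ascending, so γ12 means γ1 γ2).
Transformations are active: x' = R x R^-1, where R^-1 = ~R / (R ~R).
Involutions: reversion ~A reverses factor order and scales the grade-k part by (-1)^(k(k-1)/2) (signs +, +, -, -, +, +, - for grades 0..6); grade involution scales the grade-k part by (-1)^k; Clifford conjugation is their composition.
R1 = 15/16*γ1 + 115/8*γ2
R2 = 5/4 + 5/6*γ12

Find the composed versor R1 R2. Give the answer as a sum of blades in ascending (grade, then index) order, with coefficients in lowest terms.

Distribute over the terms of R1 (each basis-blade product reordered to ascending indices, repeated generators contracted through their squares):
(15/16*γ1) R2 = 75/64*γ1 - 25/32*γ2
(115/8*γ2) R2 = 575/48*γ1 + 575/32*γ2
Summing the partial products and collecting blades:
Answer: 2525/192*γ1 + 275/16*γ2


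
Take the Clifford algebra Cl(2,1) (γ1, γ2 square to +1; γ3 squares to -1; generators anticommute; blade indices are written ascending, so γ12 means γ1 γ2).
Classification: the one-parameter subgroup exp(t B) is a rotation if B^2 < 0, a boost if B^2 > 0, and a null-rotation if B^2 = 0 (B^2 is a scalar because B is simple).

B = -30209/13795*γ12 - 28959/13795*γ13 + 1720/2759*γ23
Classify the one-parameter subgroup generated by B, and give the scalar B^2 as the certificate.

B^2 term by term: the squares give (-30209/13795)^2*(γ12)^2 + (-28959/13795)^2*(γ13)^2 + (1720/2759)^2*(γ23)^2 = 912583681/190302025*(-1) + 838623681/190302025*(+1) + 2958400/7612081*(+1) = 0 (each basis 2-blade squares to minus the product of its generators' squares); cross terms between blades sharing an index anticommute and cancel. So B^2 = 0.
Answer: null-rotation, certificate B^2 = 0. Note: conjugating B changes its blade decomposition but never the scalar B^2 = 0, whose sign settles the classification.


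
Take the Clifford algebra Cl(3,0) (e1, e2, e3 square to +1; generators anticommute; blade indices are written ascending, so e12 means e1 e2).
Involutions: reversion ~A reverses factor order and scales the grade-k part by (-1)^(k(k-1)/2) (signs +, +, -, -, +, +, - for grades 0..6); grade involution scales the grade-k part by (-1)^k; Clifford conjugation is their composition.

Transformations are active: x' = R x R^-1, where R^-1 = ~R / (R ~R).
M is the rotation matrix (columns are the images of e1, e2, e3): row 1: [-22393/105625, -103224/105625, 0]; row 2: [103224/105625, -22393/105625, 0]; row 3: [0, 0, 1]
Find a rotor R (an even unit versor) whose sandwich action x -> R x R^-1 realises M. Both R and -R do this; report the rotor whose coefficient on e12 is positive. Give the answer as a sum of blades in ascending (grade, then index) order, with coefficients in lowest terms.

Method: write R = a + b12*e12 + b13*e13 + b23*e23 with a^2 + b12^2 + b13^2 + b23^2 = 1 (so R^-1 = ~R). Expanding the columns R e_j ~R gives tr M = 4a^2 - 1 and, from the antisymmetric part, M21 - M12 = -4a*b12, M13 - M31 = 4a*b13, M32 - M23 = -4a*b23.
Here tr M = 60839/105625, so a^2 = (1 + tr M)/4 = 41616/105625 and a = ±204/325. Taking a = 204/325: M21 - M12 = 206448/105625, M13 - M31 = 0, M32 - M23 = 0, giving b12 = -253/325, b13 = 0, b23 = 0, i.e. R = 204/325 - 253/325*e12.
Its e12 coefficient is negative, so report the other preimage -R.
Answer: -204/325 + 253/325*e12. Why the constraint matters: R and -R act identically through the sandwich — M has trace 60839/105625 either way — so only the sign condition on e12 picks one of the two preimages.


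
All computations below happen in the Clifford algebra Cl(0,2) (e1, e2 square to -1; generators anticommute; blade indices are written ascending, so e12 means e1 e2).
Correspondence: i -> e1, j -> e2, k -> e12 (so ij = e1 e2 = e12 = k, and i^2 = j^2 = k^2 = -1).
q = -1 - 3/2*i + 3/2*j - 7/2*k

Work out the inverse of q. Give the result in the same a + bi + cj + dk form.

In blades: q = -1 - 3/2*e1 + 3/2*e2 - 7/2*e12.
With qbar = -1 + 3/2*e1 - 3/2*e2 + 7/2*e12 (scalar fixed, mapped units negated), q qbar = 71/4 (the sum of squared coefficients), so q^-1 = qbar / (71/4) = -4/71 + 6/71*e1 - 6/71*e2 + 14/71*e12; translating back:
Answer: -4/71 + 6/71*i - 6/71*j + 14/71*k


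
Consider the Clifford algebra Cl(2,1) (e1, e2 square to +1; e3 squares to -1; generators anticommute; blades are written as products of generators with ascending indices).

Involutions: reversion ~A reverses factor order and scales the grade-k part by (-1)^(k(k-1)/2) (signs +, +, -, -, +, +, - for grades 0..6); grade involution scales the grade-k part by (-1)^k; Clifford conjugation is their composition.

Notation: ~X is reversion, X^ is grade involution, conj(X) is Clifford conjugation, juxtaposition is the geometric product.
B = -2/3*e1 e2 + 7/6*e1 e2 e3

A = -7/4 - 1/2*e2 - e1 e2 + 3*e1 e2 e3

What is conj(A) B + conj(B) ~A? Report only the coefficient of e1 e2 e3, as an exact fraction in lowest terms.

first term: 25/6 + 1/3*e1 + 5/6*e3 + 7/6*e1 e2 - 7/12*e1 e3 - 49/24*e1 e2 e3
second term: -25/6 - 1/3*e1 + 5/6*e3 - 7/6*e1 e2 + 7/12*e1 e3 - 49/24*e1 e2 e3
Answer: -49/12


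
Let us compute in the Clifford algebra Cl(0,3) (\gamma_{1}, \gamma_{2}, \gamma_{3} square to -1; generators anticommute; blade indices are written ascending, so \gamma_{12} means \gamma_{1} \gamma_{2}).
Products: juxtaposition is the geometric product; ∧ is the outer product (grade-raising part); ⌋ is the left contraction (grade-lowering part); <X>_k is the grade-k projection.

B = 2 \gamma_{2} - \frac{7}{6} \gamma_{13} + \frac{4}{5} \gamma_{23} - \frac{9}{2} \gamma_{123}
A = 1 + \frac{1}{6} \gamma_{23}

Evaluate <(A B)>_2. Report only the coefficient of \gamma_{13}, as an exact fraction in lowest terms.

step 1: -\frac{2}{15} + \frac{3}{4} \gamma_{1} + 2 \gamma_{2} + \frac{1}{3} \gamma_{3} + \frac{7}{36} \gamma_{12} - \frac{7}{6} \gamma_{13} + \frac{4}{5} \gamma_{23} - \frac{9}{2} \gamma_{123}
step 2: \frac{7}{36} \gamma_{12} - \frac{7}{6} \gamma_{13} + \frac{4}{5} \gamma_{23}
Answer: -\frac{7}{6}


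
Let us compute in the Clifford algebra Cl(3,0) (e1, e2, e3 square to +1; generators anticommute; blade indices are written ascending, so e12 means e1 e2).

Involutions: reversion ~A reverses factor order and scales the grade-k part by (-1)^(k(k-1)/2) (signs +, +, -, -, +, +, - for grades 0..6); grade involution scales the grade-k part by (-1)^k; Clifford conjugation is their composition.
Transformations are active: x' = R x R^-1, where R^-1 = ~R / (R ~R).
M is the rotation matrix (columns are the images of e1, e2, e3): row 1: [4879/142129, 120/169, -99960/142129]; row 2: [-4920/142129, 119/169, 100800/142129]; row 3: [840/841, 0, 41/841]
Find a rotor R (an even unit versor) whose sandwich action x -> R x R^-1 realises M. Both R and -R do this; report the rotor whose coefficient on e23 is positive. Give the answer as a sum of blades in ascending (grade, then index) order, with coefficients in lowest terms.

Method: write R = a + b12*e12 + b13*e13 + b23*e23 with a^2 + b12^2 + b13^2 + b23^2 = 1 (so R^-1 = ~R). Expanding the columns R e_j ~R gives tr M = 4a^2 - 1 and, from the antisymmetric part, M21 - M12 = -4a*b12, M13 - M31 = 4a*b13, M32 - M23 = -4a*b23.
Here tr M = 111887/142129, so a^2 = (1 + tr M)/4 = 63504/142129 and a = ±252/377. Taking a = 252/377: M21 - M12 = -105840/142129, M13 - M31 = -241920/142129, M32 - M23 = -100800/142129, giving b12 = 105/377, b13 = -240/377, b23 = 100/377, i.e. R = 252/377 + 105/377*e12 - 240/377*e13 + 100/377*e23.
Its e23 coefficient is already positive.
Answer: 252/377 + 105/377*e12 - 240/377*e13 + 100/377*e23. Why the constraint matters: R and -R act identically through the sandwich — M has trace 111887/142129 either way — so only the sign condition on e23 picks one of the two preimages.


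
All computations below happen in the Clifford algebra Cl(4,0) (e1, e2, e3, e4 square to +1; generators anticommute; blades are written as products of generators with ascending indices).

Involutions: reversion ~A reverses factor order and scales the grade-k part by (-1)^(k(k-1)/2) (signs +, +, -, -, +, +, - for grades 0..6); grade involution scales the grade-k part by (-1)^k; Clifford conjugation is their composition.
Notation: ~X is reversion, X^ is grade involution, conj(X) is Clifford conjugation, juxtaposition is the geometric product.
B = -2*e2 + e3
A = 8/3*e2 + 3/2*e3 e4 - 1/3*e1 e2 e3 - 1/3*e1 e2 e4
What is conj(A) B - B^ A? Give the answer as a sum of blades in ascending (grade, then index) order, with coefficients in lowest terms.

first term: 16/3 + 3/2*e4 - 1/3*e1 e2 - 2/3*e1 e3 - 2/3*e1 e4 - 8/3*e2 e3 + 3*e2 e3 e4 + 1/3*e1 e2 e3 e4
second term: 16/3 - 3/2*e4 + 1/3*e1 e2 + 2/3*e1 e3 + 2/3*e1 e4 + 8/3*e2 e3 + 3*e2 e3 e4 + 1/3*e1 e2 e3 e4
Answer: 3*e4 - 2/3*e1 e2 - 4/3*e1 e3 - 4/3*e1 e4 - 16/3*e2 e3


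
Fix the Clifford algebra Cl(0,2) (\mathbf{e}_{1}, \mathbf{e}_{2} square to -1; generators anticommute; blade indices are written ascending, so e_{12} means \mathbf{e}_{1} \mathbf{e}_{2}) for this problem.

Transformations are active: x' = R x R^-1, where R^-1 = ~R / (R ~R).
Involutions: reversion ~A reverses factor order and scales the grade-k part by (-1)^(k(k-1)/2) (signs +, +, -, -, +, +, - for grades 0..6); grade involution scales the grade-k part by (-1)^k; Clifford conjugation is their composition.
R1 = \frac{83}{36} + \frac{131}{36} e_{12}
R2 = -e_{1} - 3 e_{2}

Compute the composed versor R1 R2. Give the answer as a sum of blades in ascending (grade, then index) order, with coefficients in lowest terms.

Distribute over the terms of R1 (each basis-blade product reordered to ascending indices, repeated generators contracted through their squares):
(\frac{83}{36}) R2 = -\frac{83}{36} e_{1} - \frac{83}{12} e_{2}
(\frac{131}{36} e_{12}) R2 = \frac{131}{12} e_{1} - \frac{131}{36} e_{2}
Summing the partial products and collecting blades:
Answer: \frac{155}{18} e_{1} - \frac{95}{9} e_{2}


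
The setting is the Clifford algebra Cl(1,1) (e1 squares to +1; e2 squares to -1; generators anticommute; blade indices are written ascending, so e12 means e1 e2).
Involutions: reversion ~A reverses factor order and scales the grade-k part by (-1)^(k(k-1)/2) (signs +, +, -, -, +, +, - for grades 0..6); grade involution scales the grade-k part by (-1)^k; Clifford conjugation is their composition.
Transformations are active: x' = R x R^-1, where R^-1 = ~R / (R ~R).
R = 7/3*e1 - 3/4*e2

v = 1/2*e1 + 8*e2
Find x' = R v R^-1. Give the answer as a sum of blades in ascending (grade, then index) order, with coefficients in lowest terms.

~R = 7/3*e1 - 3/4*e2, and R ~R = 703/144, so R^-1 = ~R / (703/144).
R v = 43/6 + 457/24*e12
Answer: 8929/1406*e1 - 7172/703*e2


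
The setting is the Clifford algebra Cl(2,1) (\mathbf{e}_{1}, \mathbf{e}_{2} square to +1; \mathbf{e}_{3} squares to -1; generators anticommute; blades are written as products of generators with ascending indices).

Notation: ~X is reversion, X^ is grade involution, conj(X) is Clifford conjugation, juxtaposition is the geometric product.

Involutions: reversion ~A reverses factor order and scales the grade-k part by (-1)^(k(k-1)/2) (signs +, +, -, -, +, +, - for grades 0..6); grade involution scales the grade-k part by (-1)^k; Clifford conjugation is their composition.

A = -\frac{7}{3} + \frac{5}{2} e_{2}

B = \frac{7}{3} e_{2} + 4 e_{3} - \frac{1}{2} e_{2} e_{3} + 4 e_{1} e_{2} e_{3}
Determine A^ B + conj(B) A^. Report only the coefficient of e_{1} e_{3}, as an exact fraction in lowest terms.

first term: -\frac{35}{6} - \frac{49}{9} e_{2} - \frac{97}{12} e_{3} + 10 e_{1} e_{3} - \frac{53}{6} e_{2} e_{3} - \frac{28}{3} e_{1} e_{2} e_{3}
second term: \frac{35}{6} + \frac{49}{9} e_{2} + \frac{127}{12} e_{3} + 10 e_{1} e_{3} - \frac{67}{6} e_{2} e_{3} - \frac{28}{3} e_{1} e_{2} e_{3}
Answer: 20


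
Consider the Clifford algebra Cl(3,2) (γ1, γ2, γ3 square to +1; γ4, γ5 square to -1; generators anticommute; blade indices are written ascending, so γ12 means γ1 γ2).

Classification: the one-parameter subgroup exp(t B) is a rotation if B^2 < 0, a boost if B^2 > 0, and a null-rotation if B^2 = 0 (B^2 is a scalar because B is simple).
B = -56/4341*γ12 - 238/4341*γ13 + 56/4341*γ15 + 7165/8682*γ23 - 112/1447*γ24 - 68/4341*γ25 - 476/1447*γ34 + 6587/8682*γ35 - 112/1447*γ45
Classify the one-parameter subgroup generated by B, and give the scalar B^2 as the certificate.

B^2 term by term: the squares give (-56/4341)^2*(γ12)^2 + (-238/4341)^2*(γ13)^2 + (56/4341)^2*(γ15)^2 + (7165/8682)^2*(γ23)^2 + (-112/1447)^2*(γ24)^2 + (-68/4341)^2*(γ25)^2 + (-476/1447)^2*(γ34)^2 + (6587/8682)^2*(γ35)^2 + (-112/1447)^2*(γ45)^2 = 3136/18844281*(-1) + 56644/18844281*(-1) + 3136/18844281*(+1) + 51337225/75377124*(-1) + 12544/2093809*(+1) + 4624/18844281*(+1) + 226576/2093809*(+1) + 43388569/75377124*(+1) + 12544/2093809*(-1) = 0 (each basis 2-blade squares to minus the product of its generators' squares); cross terms between blades sharing an index anticommute and cancel; the commuting (index-disjoint) pairs give grade-4 terms 2*c*c'*(blade product), which cancel blade by blade — γ1234: 53312/6281427 - 53312/6281427 = 0; γ1235: -368872/18844281 - 32368/18844281 + 401240/18844281 = 0; γ1245: 12544/6281427 - 12544/6281427 = 0; γ1345: 53312/6281427 - 53312/6281427 = 0; γ2345: -802480/6281427 + 737744/6281427 + 64736/6281427 = 0 — confirming B is simple. So B^2 = 0.
Answer: null-rotation, certificate B^2 = 0. Certificate logic: 0 is a conjugation-invariant scalar, so its sign fixes rotation versus boost versus null-rotation outright.


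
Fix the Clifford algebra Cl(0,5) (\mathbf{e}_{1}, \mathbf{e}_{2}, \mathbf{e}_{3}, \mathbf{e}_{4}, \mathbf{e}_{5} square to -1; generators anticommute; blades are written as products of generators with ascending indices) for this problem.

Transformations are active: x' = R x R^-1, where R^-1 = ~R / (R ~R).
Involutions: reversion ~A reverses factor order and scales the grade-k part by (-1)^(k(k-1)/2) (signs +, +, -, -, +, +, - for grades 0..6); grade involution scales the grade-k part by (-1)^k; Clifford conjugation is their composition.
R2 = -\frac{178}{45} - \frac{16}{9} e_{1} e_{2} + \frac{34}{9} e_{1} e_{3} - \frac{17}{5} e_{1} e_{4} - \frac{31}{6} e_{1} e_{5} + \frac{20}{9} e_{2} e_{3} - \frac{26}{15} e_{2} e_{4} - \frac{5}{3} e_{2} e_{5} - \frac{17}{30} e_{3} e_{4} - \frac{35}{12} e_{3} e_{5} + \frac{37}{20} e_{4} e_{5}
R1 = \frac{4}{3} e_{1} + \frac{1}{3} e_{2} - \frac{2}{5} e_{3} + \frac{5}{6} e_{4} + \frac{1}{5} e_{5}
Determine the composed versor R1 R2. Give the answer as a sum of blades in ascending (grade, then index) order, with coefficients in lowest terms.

Distribute over the terms of R1 (each basis-blade product reordered to ascending indices, repeated generators contracted through their squares):
(\frac{4}{3} e_{1}) R2 = -\frac{712}{135} e_{1} + \frac{64}{27} e_{2} - \frac{136}{27} e_{3} + \frac{68}{15} e_{4} + \frac{62}{9} e_{5} + \frac{80}{27} e_{1} e_{2} e_{3} - \frac{104}{45} e_{1} e_{2} e_{4} - \frac{20}{9} e_{1} e_{2} e_{5} - \frac{34}{45} e_{1} e_{3} e_{4} - \frac{35}{9} e_{1} e_{3} e_{5} + \frac{37}{15} e_{1} e_{4} e_{5}
(\frac{1}{3} e_{2}) R2 = -\frac{16}{27} e_{1} - \frac{178}{135} e_{2} - \frac{20}{27} e_{3} + \frac{26}{45} e_{4} + \frac{5}{9} e_{5} - \frac{34}{27} e_{1} e_{2} e_{3} + \frac{17}{15} e_{1} e_{2} e_{4} + \frac{31}{18} e_{1} e_{2} e_{5} - \frac{17}{90} e_{2} e_{3} e_{4} - \frac{35}{36} e_{2} e_{3} e_{5} + \frac{37}{60} e_{2} e_{4} e_{5}
(-\frac{2}{5} e_{3}) R2 = -\frac{68}{45} e_{1} - \frac{8}{9} e_{2} + \frac{356}{225} e_{3} - \frac{17}{75} e_{4} - \frac{7}{6} e_{5} + \frac{32}{45} e_{1} e_{2} e_{3} - \frac{34}{25} e_{1} e_{3} e_{4} - \frac{31}{15} e_{1} e_{3} e_{5} - \frac{52}{75} e_{2} e_{3} e_{4} - \frac{2}{3} e_{2} e_{3} e_{5} - \frac{37}{50} e_{3} e_{4} e_{5}
(\frac{5}{6} e_{4}) R2 = -\frac{17}{6} e_{1} - \frac{13}{9} e_{2} - \frac{17}{36} e_{3} - \frac{89}{27} e_{4} - \frac{37}{24} e_{5} - \frac{40}{27} e_{1} e_{2} e_{4} + \frac{85}{27} e_{1} e_{3} e_{4} + \frac{155}{36} e_{1} e_{4} e_{5} + \frac{50}{27} e_{2} e_{3} e_{4} + \frac{25}{18} e_{2} e_{4} e_{5} + \frac{175}{72} e_{3} e_{4} e_{5}
(\frac{1}{5} e_{5}) R2 = -\frac{31}{30} e_{1} - \frac{1}{3} e_{2} - \frac{7}{12} e_{3} + \frac{37}{100} e_{4} - \frac{178}{225} e_{5} - \frac{16}{45} e_{1} e_{2} e_{5} + \frac{34}{45} e_{1} e_{3} e_{5} - \frac{17}{25} e_{1} e_{4} e_{5} + \frac{4}{9} e_{2} e_{3} e_{5} - \frac{26}{75} e_{2} e_{4} e_{5} - \frac{17}{150} e_{3} e_{4} e_{5}
Summing the partial products and collecting blades:
Answer: -\frac{506}{45} e_{1} - \frac{218}{135} e_{2} - \frac{2363}{450} e_{3} + \frac{5287}{2700} e_{4} + \frac{789}{200} e_{5} + \frac{326}{135} e_{1} e_{2} e_{3} - \frac{359}{135} e_{1} e_{2} e_{4} - \frac{77}{90} e_{1} e_{2} e_{5} + \frac{697}{675} e_{1} e_{3} e_{4} - \frac{26}{5} e_{1} e_{3} e_{5} + \frac{5483}{900} e_{1} e_{4} e_{5} + \frac{1309}{1350} e_{2} e_{3} e_{4} - \frac{43}{36} e_{2} e_{3} e_{5} + \frac{1493}{900} e_{2} e_{4} e_{5} + \frac{2839}{1800} e_{3} e_{4} e_{5}


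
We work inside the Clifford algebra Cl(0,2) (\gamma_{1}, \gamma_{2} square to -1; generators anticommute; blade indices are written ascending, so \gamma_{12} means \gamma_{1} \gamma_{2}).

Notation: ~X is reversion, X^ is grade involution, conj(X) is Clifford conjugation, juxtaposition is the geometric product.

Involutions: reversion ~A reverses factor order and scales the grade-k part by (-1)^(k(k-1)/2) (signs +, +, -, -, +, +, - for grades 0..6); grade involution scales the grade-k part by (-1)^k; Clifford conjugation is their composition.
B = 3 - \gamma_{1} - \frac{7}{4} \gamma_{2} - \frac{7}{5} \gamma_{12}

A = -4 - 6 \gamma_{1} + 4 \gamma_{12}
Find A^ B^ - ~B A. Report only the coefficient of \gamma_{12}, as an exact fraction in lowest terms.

first term: -\frac{62}{5} + 7 \gamma_{1} + \frac{27}{5} \gamma_{2} + \frac{281}{10} \gamma_{12}
second term: -\frac{118}{5} - 21 \gamma_{1} + \frac{13}{5} \gamma_{2} - \frac{41}{10} \gamma_{12}
Answer: \frac{161}{5}


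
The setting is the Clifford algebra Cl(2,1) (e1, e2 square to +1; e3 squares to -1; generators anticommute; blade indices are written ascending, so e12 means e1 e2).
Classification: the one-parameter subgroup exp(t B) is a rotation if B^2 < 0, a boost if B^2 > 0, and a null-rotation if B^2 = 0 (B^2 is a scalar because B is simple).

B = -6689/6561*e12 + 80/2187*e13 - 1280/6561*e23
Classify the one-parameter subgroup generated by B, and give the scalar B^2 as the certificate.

B^2 term by term: the squares give (-6689/6561)^2*(e12)^2 + (80/2187)^2*(e13)^2 + (-1280/6561)^2*(e23)^2 = 44742721/43046721*(-1) + 6400/4782969*(+1) + 1638400/43046721*(+1) = -1 (each basis 2-blade squares to minus the product of its generators' squares); cross terms between blades sharing an index anticommute and cancel. So B^2 = -1.
Answer: rotation, certificate B^2 = -1. B^2 = -1 is basis-independent, so its sign is the whole story.


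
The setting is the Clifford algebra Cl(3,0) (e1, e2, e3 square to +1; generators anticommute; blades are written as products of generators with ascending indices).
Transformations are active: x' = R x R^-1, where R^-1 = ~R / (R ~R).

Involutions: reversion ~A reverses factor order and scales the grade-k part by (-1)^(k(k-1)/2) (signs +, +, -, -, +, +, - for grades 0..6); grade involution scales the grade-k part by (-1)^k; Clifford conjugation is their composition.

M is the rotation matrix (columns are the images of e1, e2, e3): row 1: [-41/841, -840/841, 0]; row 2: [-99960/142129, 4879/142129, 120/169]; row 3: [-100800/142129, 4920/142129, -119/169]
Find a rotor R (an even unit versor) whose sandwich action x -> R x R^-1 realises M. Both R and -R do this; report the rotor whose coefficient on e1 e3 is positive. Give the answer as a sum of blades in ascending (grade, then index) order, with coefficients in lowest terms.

Method: write R = a + b12*e1 e2 + b13*e1 e3 + b23*e2 e3 with a^2 + b12^2 + b13^2 + b23^2 = 1 (so R^-1 = ~R). Expanding the columns R e_j ~R gives tr M = 4a^2 - 1 and, from the antisymmetric part, M21 - M12 = -4a*b12, M13 - M31 = 4a*b13, M32 - M23 = -4a*b23.
Here tr M = -102129/142129, so a^2 = (1 + tr M)/4 = 10000/142129 and a = ±100/377. Taking a = 100/377: M21 - M12 = 42000/142129, M13 - M31 = 100800/142129, M32 - M23 = -96000/142129, giving b12 = -105/377, b13 = 252/377, b23 = 240/377, i.e. R = 100/377 - 105/377*e1 e2 + 252/377*e1 e3 + 240/377*e2 e3.
Its e1 e3 coefficient is already positive.
Answer: 100/377 - 105/377*e1 e2 + 252/377*e1 e3 + 240/377*e2 e3. Why the constraint matters: R and -R act identically through the sandwich — M has trace -102129/142129 either way — so only the sign condition on e1 e3 picks one of the two preimages.


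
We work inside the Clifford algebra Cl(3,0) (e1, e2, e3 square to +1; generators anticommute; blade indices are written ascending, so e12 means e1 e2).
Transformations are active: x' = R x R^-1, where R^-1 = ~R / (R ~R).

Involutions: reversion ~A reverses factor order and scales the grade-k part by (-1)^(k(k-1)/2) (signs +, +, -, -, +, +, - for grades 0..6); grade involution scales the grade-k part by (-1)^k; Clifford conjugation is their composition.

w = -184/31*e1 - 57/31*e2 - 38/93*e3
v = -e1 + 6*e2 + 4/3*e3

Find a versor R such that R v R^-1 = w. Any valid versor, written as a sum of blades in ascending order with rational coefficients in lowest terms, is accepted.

Since q(v) = q(w) = 349/9, the sum R = v + w = -215/31*e1 + 129/31*e2 + 86/93*e3 does the job whenever invertible.
Answer: -215/31*e1 + 129/31*e2 + 86/93*e3


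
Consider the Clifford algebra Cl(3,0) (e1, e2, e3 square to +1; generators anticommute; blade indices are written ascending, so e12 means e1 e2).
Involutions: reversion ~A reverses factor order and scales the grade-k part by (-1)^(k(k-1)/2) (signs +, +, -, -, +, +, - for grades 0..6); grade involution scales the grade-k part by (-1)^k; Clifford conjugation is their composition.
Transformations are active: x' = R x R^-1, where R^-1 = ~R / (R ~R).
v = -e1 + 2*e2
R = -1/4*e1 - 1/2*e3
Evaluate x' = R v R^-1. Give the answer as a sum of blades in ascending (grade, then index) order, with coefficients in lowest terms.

~R = -1/4*e1 - 1/2*e3, and R ~R = 5/16, so R^-1 = ~R / (5/16).
R v = 1/4 - 1/2*e12 - 1/2*e13 + e23
Answer: 3/5*e1 - 2*e2 - 4/5*e3


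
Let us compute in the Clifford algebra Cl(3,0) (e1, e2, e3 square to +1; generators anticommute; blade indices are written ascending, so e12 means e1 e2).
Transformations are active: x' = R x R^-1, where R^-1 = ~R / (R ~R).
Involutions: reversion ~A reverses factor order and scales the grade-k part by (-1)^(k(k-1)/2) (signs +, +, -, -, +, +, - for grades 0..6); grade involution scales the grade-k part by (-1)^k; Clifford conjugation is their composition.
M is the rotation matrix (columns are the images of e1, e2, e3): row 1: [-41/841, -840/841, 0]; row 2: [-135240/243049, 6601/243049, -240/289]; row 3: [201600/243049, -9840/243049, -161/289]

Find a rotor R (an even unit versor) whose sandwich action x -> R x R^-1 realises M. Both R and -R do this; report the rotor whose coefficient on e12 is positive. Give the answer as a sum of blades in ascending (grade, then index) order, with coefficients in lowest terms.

Method: write R = a + b12*e12 + b13*e13 + b23*e23 with a^2 + b12^2 + b13^2 + b23^2 = 1 (so R^-1 = ~R). Expanding the columns R e_j ~R gives tr M = 4a^2 - 1 and, from the antisymmetric part, M21 - M12 = -4a*b12, M13 - M31 = 4a*b13, M32 - M23 = -4a*b23.
Here tr M = -140649/243049, so a^2 = (1 + tr M)/4 = 25600/243049 and a = ±160/493. Taking a = 160/493: M21 - M12 = 107520/243049, M13 - M31 = -201600/243049, M32 - M23 = 192000/243049, giving b12 = -168/493, b13 = -315/493, b23 = -300/493, i.e. R = 160/493 - 168/493*e12 - 315/493*e13 - 300/493*e23.
Its e12 coefficient is negative, so report the other preimage -R.
Answer: -160/493 + 168/493*e12 + 315/493*e13 + 300/493*e23. Recall the cover is two-to-one: with M of trace -140649/243049, both preimages act alike, and the stated e12 sign chooses the sheet.


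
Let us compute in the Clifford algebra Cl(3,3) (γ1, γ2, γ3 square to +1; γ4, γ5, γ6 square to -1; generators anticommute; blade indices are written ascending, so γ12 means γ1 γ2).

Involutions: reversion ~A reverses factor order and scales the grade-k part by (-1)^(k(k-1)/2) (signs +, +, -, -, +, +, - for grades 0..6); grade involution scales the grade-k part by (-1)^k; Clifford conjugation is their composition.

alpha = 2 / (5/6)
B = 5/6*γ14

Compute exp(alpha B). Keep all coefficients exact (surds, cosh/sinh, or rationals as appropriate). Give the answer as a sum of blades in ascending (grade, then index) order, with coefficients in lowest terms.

B^2 = (5/6)^2*(γ14)^2 = 25/36*(+1) = 25/36 (a basis 2-blade squares to minus the product of its generators' squares).
B^2 = 25/36 — the series telescopes hyperbolically here: l = 5/6, alpha*l = 2, so exp(alpha B) = cosh(2) + (sinh(2)/(5/6))*B = cosh(2) + (6*sinh(2)/5)*B.
Answer: cosh(2) + sinh(2)*γ14


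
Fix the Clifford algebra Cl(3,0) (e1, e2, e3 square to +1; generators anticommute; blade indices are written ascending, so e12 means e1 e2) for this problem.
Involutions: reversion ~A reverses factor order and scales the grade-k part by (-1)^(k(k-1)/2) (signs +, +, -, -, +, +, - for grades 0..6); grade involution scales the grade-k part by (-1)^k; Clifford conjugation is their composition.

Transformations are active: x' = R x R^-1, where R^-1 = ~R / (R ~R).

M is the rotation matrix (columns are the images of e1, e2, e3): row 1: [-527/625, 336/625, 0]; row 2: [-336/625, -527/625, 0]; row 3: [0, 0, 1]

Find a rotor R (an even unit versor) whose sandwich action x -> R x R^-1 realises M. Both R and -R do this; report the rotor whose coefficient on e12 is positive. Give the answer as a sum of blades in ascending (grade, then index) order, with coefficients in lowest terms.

Method: write R = a + b12*e12 + b13*e13 + b23*e23 with a^2 + b12^2 + b13^2 + b23^2 = 1 (so R^-1 = ~R). Expanding the columns R e_j ~R gives tr M = 4a^2 - 1 and, from the antisymmetric part, M21 - M12 = -4a*b12, M13 - M31 = 4a*b13, M32 - M23 = -4a*b23.
Here tr M = -429/625, so a^2 = (1 + tr M)/4 = 49/625 and a = ±7/25. Taking a = 7/25: M21 - M12 = -672/625, M13 - M31 = 0, M32 - M23 = 0, giving b12 = 24/25, b13 = 0, b23 = 0, i.e. R = 7/25 + 24/25*e12.
Its e12 coefficient is already positive.
Answer: 7/25 + 24/25*e12. Why the constraint matters: R and -R act identically through the sandwich — M has trace -429/625 either way — so only the sign condition on e12 picks one of the two preimages.


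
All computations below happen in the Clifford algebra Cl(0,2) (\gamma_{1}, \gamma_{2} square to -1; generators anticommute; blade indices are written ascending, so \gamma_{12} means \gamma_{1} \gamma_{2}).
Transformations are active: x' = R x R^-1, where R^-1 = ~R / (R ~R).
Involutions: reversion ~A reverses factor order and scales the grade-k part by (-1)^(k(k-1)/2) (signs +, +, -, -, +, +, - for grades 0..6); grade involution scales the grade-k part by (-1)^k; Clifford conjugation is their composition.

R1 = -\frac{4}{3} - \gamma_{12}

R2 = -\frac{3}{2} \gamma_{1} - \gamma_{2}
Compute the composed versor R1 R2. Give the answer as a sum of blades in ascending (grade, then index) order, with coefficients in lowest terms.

Distribute over the terms of R1 (each basis-blade product reordered to ascending indices, repeated generators contracted through their squares):
(-\frac{4}{3}) R2 = 2 \gamma_{1} + \frac{4}{3} \gamma_{2}
(-\gamma_{12}) R2 = -\gamma_{1} + \frac{3}{2} \gamma_{2}
Summing the partial products and collecting blades:
Answer: \gamma_{1} + \frac{17}{6} \gamma_{2}


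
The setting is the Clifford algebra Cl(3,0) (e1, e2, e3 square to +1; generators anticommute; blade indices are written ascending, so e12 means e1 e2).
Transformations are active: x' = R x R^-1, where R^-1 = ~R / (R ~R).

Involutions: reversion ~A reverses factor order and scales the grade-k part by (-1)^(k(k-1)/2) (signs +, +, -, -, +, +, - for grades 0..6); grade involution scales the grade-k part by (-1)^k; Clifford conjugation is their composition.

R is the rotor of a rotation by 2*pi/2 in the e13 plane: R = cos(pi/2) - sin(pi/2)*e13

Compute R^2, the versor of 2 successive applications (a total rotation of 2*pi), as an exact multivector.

Because a rotor carries half the rotation angle, composing 2 copies of this e13-plane rotor multiplies the phase: 2*(pi/2) = pi, hence R^2 = cos(pi) - sin(pi)*e13.
cos(pi) = -1 and sin(pi) = 0, so R^2 = -1. The total rotation 2*pi is 1 full turn, so every vector returns to itself, yet the rotor is -1, on the OTHER sheet of the double cover (an odd number of 2*pi turns).
Answer: -1


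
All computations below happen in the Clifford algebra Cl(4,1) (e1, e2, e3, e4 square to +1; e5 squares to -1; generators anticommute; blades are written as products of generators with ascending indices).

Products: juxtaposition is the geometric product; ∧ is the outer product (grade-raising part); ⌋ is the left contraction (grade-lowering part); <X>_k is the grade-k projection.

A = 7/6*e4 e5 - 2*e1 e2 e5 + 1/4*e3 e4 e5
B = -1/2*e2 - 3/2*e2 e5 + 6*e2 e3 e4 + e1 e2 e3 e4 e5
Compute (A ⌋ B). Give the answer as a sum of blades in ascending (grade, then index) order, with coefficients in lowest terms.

step 1: 1/4*e1 e2 - 2*e3 e4 + 7/6*e1 e2 e3
Answer: 1/4*e1 e2 - 2*e3 e4 + 7/6*e1 e2 e3


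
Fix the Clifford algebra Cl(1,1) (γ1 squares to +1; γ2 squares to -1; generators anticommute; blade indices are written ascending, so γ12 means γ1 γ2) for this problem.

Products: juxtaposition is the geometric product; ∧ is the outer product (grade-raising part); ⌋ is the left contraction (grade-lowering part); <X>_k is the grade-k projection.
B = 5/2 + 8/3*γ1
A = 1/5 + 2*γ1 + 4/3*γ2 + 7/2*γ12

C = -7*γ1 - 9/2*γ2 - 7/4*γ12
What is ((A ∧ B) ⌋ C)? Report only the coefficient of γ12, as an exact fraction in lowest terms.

step 1: 1/2 + 83/15*γ1 + 10/3*γ2 + 187/36*γ12
step 2: -23633/720 - 28/3*γ1 - 179/15*γ2 - 7/8*γ12
Answer: -7/8


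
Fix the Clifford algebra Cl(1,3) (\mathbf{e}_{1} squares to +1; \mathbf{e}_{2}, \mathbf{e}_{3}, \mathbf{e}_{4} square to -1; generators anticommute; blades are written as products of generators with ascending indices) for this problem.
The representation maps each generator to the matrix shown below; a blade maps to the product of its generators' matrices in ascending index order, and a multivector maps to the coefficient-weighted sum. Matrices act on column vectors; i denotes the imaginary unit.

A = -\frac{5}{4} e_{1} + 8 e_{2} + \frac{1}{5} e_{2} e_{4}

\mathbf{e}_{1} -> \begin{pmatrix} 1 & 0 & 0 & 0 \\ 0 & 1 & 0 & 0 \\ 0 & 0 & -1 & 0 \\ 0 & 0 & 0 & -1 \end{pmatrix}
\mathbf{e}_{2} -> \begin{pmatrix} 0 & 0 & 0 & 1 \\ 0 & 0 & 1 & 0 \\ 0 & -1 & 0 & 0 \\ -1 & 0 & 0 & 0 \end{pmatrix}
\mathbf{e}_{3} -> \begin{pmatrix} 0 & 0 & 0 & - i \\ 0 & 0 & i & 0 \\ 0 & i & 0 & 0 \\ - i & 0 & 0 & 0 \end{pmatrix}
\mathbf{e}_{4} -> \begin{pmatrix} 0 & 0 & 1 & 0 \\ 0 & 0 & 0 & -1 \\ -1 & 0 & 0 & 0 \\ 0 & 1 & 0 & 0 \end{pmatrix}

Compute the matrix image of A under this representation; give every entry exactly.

Bivector images (products of the table entries): rho(e_{2} e_{4}) = rho(\mathbf{e}_{2})rho(\mathbf{e}_{4}) = \begin{pmatrix} 0 & 1 & 0 & 0 \\ -1 & 0 & 0 & 0 \\ 0 & 0 & 0 & 1 \\ 0 & 0 & -1 & 0 \end{pmatrix}.
M = (-\frac{5}{4})*rho(e_{1}) + (8)*rho(e_{2}) + (\frac{1}{5})*rho(e_{2} e_{4}), summed entrywise:
Answer: \begin{pmatrix} - \frac{5}{4} & \frac{1}{5} & 0 & 8 \\ - \frac{1}{5} & - \frac{5}{4} & 8 & 0 \\ 0 & -8 & \frac{5}{4} & \frac{1}{5} \\ -8 & 0 & - \frac{1}{5} & \frac{5}{4} \end{pmatrix}


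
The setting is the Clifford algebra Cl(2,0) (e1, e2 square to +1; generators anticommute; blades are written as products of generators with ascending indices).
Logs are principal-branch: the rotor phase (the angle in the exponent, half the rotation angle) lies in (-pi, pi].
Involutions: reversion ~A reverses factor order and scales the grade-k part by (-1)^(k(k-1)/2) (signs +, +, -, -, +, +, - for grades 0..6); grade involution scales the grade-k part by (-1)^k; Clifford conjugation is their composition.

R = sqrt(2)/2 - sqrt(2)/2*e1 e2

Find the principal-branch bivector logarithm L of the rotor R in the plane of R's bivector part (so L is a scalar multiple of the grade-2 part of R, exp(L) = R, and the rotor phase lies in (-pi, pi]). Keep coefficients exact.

The scalar part of R is sqrt(2)/2, which pins the rotor phase on the principal branch; dividing the bivector part by the sine of that phase recovers the unit plane, and L is the phase times that plane.
Concretely: cos(phase) = sqrt(2)/2 gives phase = ±pi/4, and since phase/sin(phase) is even the sign is immaterial: L = (phase/sin(phase)) * <R>_2 = (sqrt(2)*pi/4) * <R>_2.
Answer: -pi/4*e1 e2


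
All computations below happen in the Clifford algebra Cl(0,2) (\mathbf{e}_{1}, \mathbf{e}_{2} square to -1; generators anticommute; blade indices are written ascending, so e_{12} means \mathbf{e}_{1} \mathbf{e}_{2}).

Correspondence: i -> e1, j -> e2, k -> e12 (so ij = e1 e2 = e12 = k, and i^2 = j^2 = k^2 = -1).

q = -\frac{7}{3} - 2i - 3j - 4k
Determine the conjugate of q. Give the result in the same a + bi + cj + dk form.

In blades: q = -\frac{7}{3} - 2 e_{1} - 3 e_{2} - 4 e_{12}.
Conjugation here is Clifford conjugation: the scalar is fixed and the grade-1 and grade-2 blades all flip sign, giving -\frac{7}{3} + 2 e_{1} + 3 e_{2} + 4 e_{12}; translating back:
Answer: -\frac{7}{3} + 2i + 3j + 4k


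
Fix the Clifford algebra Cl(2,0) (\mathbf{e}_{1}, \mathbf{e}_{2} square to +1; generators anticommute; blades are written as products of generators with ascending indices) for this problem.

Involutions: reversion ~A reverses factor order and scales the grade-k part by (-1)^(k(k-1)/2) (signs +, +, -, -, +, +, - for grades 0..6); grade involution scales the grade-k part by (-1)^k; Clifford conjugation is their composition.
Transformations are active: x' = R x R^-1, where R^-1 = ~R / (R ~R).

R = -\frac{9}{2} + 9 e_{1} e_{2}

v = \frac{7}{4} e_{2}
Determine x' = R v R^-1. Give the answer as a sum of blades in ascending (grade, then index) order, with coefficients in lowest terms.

~R = -\frac{9}{2} - 9 e_{1} e_{2}, and R ~R = \frac{405}{4}, so R^-1 = ~R / (\frac{405}{4}).
R v = \frac{63}{4} e_{1} - \frac{63}{8} e_{2}
Answer: -\frac{7}{5} e_{1} - \frac{21}{20} e_{2}
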